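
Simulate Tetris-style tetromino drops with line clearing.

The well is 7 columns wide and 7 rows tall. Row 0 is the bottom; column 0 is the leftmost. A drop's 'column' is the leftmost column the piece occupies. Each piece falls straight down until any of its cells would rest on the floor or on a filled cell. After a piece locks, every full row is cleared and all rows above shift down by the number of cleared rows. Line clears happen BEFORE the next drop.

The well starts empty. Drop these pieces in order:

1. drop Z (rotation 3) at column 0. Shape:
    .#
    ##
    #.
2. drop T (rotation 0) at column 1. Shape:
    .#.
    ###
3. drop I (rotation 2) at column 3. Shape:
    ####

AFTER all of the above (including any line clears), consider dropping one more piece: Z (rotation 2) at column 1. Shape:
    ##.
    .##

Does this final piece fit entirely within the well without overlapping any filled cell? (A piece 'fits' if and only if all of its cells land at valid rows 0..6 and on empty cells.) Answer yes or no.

Drop 1: Z rot3 at col 0 lands with bottom-row=0; cleared 0 line(s) (total 0); column heights now [2 3 0 0 0 0 0], max=3
Drop 2: T rot0 at col 1 lands with bottom-row=3; cleared 0 line(s) (total 0); column heights now [2 4 5 4 0 0 0], max=5
Drop 3: I rot2 at col 3 lands with bottom-row=4; cleared 0 line(s) (total 0); column heights now [2 4 5 5 5 5 5], max=5
Test piece Z rot2 at col 1 (width 3): heights before test = [2 4 5 5 5 5 5]; fits = True

Answer: yes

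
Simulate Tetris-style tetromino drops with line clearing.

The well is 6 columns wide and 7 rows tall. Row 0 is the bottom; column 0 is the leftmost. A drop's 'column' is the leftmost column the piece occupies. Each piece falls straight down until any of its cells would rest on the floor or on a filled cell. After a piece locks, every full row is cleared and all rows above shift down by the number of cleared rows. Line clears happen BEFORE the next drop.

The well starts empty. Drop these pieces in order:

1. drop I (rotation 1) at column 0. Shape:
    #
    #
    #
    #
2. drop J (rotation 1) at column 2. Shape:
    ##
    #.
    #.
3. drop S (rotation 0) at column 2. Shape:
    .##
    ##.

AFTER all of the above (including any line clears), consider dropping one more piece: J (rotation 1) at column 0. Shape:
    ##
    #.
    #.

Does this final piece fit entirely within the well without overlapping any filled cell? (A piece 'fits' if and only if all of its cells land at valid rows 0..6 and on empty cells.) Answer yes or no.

Answer: yes

Derivation:
Drop 1: I rot1 at col 0 lands with bottom-row=0; cleared 0 line(s) (total 0); column heights now [4 0 0 0 0 0], max=4
Drop 2: J rot1 at col 2 lands with bottom-row=0; cleared 0 line(s) (total 0); column heights now [4 0 3 3 0 0], max=4
Drop 3: S rot0 at col 2 lands with bottom-row=3; cleared 0 line(s) (total 0); column heights now [4 0 4 5 5 0], max=5
Test piece J rot1 at col 0 (width 2): heights before test = [4 0 4 5 5 0]; fits = True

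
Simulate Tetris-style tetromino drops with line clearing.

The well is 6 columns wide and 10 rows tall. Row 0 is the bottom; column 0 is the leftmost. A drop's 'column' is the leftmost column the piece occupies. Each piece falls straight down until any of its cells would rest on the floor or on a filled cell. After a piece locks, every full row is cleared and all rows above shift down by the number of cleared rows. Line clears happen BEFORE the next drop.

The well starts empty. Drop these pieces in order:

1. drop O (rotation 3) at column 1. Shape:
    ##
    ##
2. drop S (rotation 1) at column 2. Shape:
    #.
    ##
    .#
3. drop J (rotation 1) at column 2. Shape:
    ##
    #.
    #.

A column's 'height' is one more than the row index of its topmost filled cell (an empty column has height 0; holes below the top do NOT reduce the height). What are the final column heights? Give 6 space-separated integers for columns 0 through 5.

Drop 1: O rot3 at col 1 lands with bottom-row=0; cleared 0 line(s) (total 0); column heights now [0 2 2 0 0 0], max=2
Drop 2: S rot1 at col 2 lands with bottom-row=1; cleared 0 line(s) (total 0); column heights now [0 2 4 3 0 0], max=4
Drop 3: J rot1 at col 2 lands with bottom-row=4; cleared 0 line(s) (total 0); column heights now [0 2 7 7 0 0], max=7

Answer: 0 2 7 7 0 0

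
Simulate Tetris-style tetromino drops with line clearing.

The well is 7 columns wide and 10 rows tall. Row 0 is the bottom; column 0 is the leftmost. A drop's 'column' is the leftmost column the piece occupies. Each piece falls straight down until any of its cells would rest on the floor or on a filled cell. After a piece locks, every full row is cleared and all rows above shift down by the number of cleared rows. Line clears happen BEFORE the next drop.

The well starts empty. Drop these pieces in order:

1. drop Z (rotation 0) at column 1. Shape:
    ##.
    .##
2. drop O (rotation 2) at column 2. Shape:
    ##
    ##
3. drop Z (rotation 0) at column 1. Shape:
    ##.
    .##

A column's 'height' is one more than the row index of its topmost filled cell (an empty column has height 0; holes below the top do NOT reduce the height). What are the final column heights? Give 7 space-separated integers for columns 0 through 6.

Drop 1: Z rot0 at col 1 lands with bottom-row=0; cleared 0 line(s) (total 0); column heights now [0 2 2 1 0 0 0], max=2
Drop 2: O rot2 at col 2 lands with bottom-row=2; cleared 0 line(s) (total 0); column heights now [0 2 4 4 0 0 0], max=4
Drop 3: Z rot0 at col 1 lands with bottom-row=4; cleared 0 line(s) (total 0); column heights now [0 6 6 5 0 0 0], max=6

Answer: 0 6 6 5 0 0 0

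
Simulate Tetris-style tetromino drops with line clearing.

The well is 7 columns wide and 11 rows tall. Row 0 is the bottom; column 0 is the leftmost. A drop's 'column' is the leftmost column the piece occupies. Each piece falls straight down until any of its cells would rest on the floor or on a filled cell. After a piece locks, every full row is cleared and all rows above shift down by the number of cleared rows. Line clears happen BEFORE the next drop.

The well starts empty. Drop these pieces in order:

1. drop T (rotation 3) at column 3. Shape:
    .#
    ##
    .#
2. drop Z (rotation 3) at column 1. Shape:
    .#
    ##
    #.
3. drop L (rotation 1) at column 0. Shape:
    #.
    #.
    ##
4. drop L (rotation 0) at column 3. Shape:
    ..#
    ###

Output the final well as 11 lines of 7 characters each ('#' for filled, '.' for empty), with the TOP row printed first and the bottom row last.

Answer: .......
.......
.......
.......
.......
.......
#....#.
#..###.
###.#..
.####..
.#..#..

Derivation:
Drop 1: T rot3 at col 3 lands with bottom-row=0; cleared 0 line(s) (total 0); column heights now [0 0 0 2 3 0 0], max=3
Drop 2: Z rot3 at col 1 lands with bottom-row=0; cleared 0 line(s) (total 0); column heights now [0 2 3 2 3 0 0], max=3
Drop 3: L rot1 at col 0 lands with bottom-row=2; cleared 0 line(s) (total 0); column heights now [5 3 3 2 3 0 0], max=5
Drop 4: L rot0 at col 3 lands with bottom-row=3; cleared 0 line(s) (total 0); column heights now [5 3 3 4 4 5 0], max=5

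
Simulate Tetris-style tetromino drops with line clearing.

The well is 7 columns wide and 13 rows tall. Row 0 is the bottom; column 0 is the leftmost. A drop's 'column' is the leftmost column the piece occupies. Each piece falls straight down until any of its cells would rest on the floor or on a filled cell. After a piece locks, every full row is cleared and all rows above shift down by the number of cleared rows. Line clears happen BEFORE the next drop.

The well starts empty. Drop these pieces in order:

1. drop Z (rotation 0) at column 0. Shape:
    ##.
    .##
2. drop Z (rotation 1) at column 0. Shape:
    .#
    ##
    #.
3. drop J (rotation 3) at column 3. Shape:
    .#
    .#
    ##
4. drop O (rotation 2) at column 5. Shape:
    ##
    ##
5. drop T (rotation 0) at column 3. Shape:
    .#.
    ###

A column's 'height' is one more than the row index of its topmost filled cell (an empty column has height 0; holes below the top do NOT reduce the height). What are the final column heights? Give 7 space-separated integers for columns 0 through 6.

Drop 1: Z rot0 at col 0 lands with bottom-row=0; cleared 0 line(s) (total 0); column heights now [2 2 1 0 0 0 0], max=2
Drop 2: Z rot1 at col 0 lands with bottom-row=2; cleared 0 line(s) (total 0); column heights now [4 5 1 0 0 0 0], max=5
Drop 3: J rot3 at col 3 lands with bottom-row=0; cleared 0 line(s) (total 0); column heights now [4 5 1 1 3 0 0], max=5
Drop 4: O rot2 at col 5 lands with bottom-row=0; cleared 0 line(s) (total 0); column heights now [4 5 1 1 3 2 2], max=5
Drop 5: T rot0 at col 3 lands with bottom-row=3; cleared 0 line(s) (total 0); column heights now [4 5 1 4 5 4 2], max=5

Answer: 4 5 1 4 5 4 2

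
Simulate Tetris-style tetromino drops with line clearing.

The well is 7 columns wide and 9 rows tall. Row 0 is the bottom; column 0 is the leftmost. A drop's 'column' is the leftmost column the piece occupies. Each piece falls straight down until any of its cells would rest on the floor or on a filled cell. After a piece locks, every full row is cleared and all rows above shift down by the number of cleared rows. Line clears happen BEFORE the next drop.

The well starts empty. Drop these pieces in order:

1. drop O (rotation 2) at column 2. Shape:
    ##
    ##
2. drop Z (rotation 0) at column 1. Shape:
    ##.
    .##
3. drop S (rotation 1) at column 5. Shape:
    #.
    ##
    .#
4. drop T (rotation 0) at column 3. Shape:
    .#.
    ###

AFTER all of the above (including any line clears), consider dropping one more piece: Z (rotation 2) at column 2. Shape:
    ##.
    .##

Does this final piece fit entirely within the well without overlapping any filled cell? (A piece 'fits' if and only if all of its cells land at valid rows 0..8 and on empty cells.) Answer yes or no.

Answer: yes

Derivation:
Drop 1: O rot2 at col 2 lands with bottom-row=0; cleared 0 line(s) (total 0); column heights now [0 0 2 2 0 0 0], max=2
Drop 2: Z rot0 at col 1 lands with bottom-row=2; cleared 0 line(s) (total 0); column heights now [0 4 4 3 0 0 0], max=4
Drop 3: S rot1 at col 5 lands with bottom-row=0; cleared 0 line(s) (total 0); column heights now [0 4 4 3 0 3 2], max=4
Drop 4: T rot0 at col 3 lands with bottom-row=3; cleared 0 line(s) (total 0); column heights now [0 4 4 4 5 4 2], max=5
Test piece Z rot2 at col 2 (width 3): heights before test = [0 4 4 4 5 4 2]; fits = True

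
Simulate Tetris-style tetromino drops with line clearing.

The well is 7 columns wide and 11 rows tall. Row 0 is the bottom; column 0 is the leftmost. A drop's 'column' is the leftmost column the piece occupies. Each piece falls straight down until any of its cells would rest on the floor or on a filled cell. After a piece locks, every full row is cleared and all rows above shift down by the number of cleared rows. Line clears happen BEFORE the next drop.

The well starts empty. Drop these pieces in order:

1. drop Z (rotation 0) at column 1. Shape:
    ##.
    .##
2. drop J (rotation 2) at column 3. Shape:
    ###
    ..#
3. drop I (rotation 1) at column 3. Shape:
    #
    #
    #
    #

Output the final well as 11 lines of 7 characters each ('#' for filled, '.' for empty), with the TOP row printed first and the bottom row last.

Drop 1: Z rot0 at col 1 lands with bottom-row=0; cleared 0 line(s) (total 0); column heights now [0 2 2 1 0 0 0], max=2
Drop 2: J rot2 at col 3 lands with bottom-row=0; cleared 0 line(s) (total 0); column heights now [0 2 2 2 2 2 0], max=2
Drop 3: I rot1 at col 3 lands with bottom-row=2; cleared 0 line(s) (total 0); column heights now [0 2 2 6 2 2 0], max=6

Answer: .......
.......
.......
.......
.......
...#...
...#...
...#...
...#...
.#####.
..##.#.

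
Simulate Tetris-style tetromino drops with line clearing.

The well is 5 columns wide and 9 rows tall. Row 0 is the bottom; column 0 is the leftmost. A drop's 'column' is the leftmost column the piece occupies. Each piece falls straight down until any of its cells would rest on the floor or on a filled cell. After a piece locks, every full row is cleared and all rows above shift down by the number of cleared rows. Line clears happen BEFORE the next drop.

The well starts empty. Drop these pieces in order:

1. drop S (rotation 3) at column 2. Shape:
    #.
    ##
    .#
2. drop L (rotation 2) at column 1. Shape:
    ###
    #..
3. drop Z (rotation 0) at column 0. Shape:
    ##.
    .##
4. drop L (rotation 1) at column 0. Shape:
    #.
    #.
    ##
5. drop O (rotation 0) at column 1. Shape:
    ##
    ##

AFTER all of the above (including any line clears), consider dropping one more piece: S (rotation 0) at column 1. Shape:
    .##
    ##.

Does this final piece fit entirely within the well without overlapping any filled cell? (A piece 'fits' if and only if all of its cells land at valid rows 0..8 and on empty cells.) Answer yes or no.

Drop 1: S rot3 at col 2 lands with bottom-row=0; cleared 0 line(s) (total 0); column heights now [0 0 3 2 0], max=3
Drop 2: L rot2 at col 1 lands with bottom-row=2; cleared 0 line(s) (total 0); column heights now [0 4 4 4 0], max=4
Drop 3: Z rot0 at col 0 lands with bottom-row=4; cleared 0 line(s) (total 0); column heights now [6 6 5 4 0], max=6
Drop 4: L rot1 at col 0 lands with bottom-row=6; cleared 0 line(s) (total 0); column heights now [9 7 5 4 0], max=9
Drop 5: O rot0 at col 1 lands with bottom-row=7; cleared 0 line(s) (total 0); column heights now [9 9 9 4 0], max=9
Test piece S rot0 at col 1 (width 3): heights before test = [9 9 9 4 0]; fits = False

Answer: no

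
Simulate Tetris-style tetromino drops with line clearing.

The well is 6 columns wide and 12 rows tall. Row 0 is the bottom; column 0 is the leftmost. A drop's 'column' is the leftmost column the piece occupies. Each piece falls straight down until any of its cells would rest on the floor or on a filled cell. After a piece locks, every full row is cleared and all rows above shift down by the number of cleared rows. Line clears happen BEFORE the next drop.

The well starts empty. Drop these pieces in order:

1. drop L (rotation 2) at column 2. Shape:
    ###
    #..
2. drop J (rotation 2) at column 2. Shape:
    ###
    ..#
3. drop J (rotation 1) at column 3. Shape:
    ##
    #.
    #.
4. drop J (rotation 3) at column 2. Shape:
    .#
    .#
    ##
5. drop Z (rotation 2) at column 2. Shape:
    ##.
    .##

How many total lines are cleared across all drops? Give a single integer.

Drop 1: L rot2 at col 2 lands with bottom-row=0; cleared 0 line(s) (total 0); column heights now [0 0 2 2 2 0], max=2
Drop 2: J rot2 at col 2 lands with bottom-row=2; cleared 0 line(s) (total 0); column heights now [0 0 4 4 4 0], max=4
Drop 3: J rot1 at col 3 lands with bottom-row=4; cleared 0 line(s) (total 0); column heights now [0 0 4 7 7 0], max=7
Drop 4: J rot3 at col 2 lands with bottom-row=7; cleared 0 line(s) (total 0); column heights now [0 0 8 10 7 0], max=10
Drop 5: Z rot2 at col 2 lands with bottom-row=10; cleared 0 line(s) (total 0); column heights now [0 0 12 12 11 0], max=12

Answer: 0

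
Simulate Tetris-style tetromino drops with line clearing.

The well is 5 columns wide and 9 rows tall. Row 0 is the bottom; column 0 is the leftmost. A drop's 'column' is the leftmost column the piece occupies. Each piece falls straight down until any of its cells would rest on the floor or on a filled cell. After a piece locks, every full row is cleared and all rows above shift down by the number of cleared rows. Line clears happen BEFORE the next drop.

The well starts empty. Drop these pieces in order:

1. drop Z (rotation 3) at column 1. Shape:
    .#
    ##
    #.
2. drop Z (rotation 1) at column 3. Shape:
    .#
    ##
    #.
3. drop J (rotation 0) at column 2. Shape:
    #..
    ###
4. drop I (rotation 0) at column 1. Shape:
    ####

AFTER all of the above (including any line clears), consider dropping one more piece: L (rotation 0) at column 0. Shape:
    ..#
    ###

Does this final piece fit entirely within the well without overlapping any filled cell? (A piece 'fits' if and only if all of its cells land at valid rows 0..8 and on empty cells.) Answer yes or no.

Drop 1: Z rot3 at col 1 lands with bottom-row=0; cleared 0 line(s) (total 0); column heights now [0 2 3 0 0], max=3
Drop 2: Z rot1 at col 3 lands with bottom-row=0; cleared 0 line(s) (total 0); column heights now [0 2 3 2 3], max=3
Drop 3: J rot0 at col 2 lands with bottom-row=3; cleared 0 line(s) (total 0); column heights now [0 2 5 4 4], max=5
Drop 4: I rot0 at col 1 lands with bottom-row=5; cleared 0 line(s) (total 0); column heights now [0 6 6 6 6], max=6
Test piece L rot0 at col 0 (width 3): heights before test = [0 6 6 6 6]; fits = True

Answer: yes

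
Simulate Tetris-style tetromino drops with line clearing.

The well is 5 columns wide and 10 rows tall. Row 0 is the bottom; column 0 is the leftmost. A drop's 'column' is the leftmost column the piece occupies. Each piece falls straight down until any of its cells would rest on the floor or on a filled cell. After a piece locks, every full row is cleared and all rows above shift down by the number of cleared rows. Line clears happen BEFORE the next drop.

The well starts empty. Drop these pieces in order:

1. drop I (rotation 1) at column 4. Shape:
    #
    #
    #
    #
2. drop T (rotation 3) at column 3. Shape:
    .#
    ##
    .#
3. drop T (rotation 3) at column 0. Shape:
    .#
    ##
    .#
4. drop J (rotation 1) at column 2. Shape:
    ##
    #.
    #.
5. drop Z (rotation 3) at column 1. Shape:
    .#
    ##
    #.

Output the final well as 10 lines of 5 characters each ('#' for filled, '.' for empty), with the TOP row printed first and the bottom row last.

Drop 1: I rot1 at col 4 lands with bottom-row=0; cleared 0 line(s) (total 0); column heights now [0 0 0 0 4], max=4
Drop 2: T rot3 at col 3 lands with bottom-row=4; cleared 0 line(s) (total 0); column heights now [0 0 0 6 7], max=7
Drop 3: T rot3 at col 0 lands with bottom-row=0; cleared 0 line(s) (total 0); column heights now [2 3 0 6 7], max=7
Drop 4: J rot1 at col 2 lands with bottom-row=4; cleared 0 line(s) (total 0); column heights now [2 3 7 7 7], max=7
Drop 5: Z rot3 at col 1 lands with bottom-row=6; cleared 0 line(s) (total 0); column heights now [2 8 9 7 7], max=9

Answer: .....
..#..
.##..
.####
..###
..#.#
....#
.#..#
##..#
.#..#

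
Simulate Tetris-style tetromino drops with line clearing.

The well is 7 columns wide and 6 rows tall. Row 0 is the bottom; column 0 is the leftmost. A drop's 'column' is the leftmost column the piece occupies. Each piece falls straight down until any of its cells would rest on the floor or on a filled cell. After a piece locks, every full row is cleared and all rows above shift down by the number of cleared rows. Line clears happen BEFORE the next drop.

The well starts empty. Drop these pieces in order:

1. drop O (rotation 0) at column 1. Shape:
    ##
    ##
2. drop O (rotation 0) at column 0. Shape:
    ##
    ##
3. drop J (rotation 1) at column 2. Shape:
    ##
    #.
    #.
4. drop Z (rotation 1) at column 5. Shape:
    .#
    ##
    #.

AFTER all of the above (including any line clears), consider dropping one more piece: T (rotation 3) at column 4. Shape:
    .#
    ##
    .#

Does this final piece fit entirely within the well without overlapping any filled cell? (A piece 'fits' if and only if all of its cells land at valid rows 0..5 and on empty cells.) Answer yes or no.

Answer: yes

Derivation:
Drop 1: O rot0 at col 1 lands with bottom-row=0; cleared 0 line(s) (total 0); column heights now [0 2 2 0 0 0 0], max=2
Drop 2: O rot0 at col 0 lands with bottom-row=2; cleared 0 line(s) (total 0); column heights now [4 4 2 0 0 0 0], max=4
Drop 3: J rot1 at col 2 lands with bottom-row=2; cleared 0 line(s) (total 0); column heights now [4 4 5 5 0 0 0], max=5
Drop 4: Z rot1 at col 5 lands with bottom-row=0; cleared 0 line(s) (total 0); column heights now [4 4 5 5 0 2 3], max=5
Test piece T rot3 at col 4 (width 2): heights before test = [4 4 5 5 0 2 3]; fits = True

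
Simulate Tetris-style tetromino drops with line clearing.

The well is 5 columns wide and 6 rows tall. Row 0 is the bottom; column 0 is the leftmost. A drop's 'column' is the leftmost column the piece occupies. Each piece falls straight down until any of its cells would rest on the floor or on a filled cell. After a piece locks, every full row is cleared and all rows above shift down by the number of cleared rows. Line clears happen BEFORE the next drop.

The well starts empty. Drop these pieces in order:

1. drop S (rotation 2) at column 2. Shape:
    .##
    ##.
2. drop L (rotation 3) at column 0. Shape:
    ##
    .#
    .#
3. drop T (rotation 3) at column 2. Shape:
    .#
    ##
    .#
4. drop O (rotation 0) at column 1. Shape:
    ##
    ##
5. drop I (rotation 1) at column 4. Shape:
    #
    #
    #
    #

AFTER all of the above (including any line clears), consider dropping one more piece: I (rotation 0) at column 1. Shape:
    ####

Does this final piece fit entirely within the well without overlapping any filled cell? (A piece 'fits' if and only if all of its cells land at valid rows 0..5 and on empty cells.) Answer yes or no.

Drop 1: S rot2 at col 2 lands with bottom-row=0; cleared 0 line(s) (total 0); column heights now [0 0 1 2 2], max=2
Drop 2: L rot3 at col 0 lands with bottom-row=0; cleared 0 line(s) (total 0); column heights now [3 3 1 2 2], max=3
Drop 3: T rot3 at col 2 lands with bottom-row=2; cleared 0 line(s) (total 0); column heights now [3 3 4 5 2], max=5
Drop 4: O rot0 at col 1 lands with bottom-row=4; cleared 0 line(s) (total 0); column heights now [3 6 6 5 2], max=6
Drop 5: I rot1 at col 4 lands with bottom-row=2; cleared 0 line(s) (total 0); column heights now [3 6 6 5 6], max=6
Test piece I rot0 at col 1 (width 4): heights before test = [3 6 6 5 6]; fits = False

Answer: no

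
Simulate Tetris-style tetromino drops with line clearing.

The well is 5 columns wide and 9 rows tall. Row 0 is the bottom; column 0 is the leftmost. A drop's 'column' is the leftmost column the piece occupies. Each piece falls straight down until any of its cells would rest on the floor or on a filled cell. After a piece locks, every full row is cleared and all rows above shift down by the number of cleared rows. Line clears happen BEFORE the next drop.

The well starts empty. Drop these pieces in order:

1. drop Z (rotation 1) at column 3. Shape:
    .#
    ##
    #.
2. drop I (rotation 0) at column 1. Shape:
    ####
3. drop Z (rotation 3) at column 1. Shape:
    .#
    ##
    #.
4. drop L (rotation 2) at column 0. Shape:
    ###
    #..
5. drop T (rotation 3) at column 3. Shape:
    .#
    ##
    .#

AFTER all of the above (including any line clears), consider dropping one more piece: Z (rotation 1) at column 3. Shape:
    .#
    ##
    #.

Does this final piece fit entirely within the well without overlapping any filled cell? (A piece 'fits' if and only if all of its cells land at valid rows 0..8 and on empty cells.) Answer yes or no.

Answer: yes

Derivation:
Drop 1: Z rot1 at col 3 lands with bottom-row=0; cleared 0 line(s) (total 0); column heights now [0 0 0 2 3], max=3
Drop 2: I rot0 at col 1 lands with bottom-row=3; cleared 0 line(s) (total 0); column heights now [0 4 4 4 4], max=4
Drop 3: Z rot3 at col 1 lands with bottom-row=4; cleared 0 line(s) (total 0); column heights now [0 6 7 4 4], max=7
Drop 4: L rot2 at col 0 lands with bottom-row=6; cleared 0 line(s) (total 0); column heights now [8 8 8 4 4], max=8
Drop 5: T rot3 at col 3 lands with bottom-row=4; cleared 0 line(s) (total 0); column heights now [8 8 8 6 7], max=8
Test piece Z rot1 at col 3 (width 2): heights before test = [8 8 8 6 7]; fits = True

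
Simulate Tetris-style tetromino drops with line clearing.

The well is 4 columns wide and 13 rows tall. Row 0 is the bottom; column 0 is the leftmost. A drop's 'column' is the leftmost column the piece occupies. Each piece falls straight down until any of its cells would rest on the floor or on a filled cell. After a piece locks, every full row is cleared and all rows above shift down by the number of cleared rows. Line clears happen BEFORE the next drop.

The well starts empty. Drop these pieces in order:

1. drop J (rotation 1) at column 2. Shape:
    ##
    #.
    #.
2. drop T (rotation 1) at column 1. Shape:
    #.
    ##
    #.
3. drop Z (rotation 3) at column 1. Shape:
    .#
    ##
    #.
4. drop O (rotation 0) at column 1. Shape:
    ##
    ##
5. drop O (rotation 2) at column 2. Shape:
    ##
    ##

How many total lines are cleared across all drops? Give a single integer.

Drop 1: J rot1 at col 2 lands with bottom-row=0; cleared 0 line(s) (total 0); column heights now [0 0 3 3], max=3
Drop 2: T rot1 at col 1 lands with bottom-row=2; cleared 0 line(s) (total 0); column heights now [0 5 4 3], max=5
Drop 3: Z rot3 at col 1 lands with bottom-row=5; cleared 0 line(s) (total 0); column heights now [0 7 8 3], max=8
Drop 4: O rot0 at col 1 lands with bottom-row=8; cleared 0 line(s) (total 0); column heights now [0 10 10 3], max=10
Drop 5: O rot2 at col 2 lands with bottom-row=10; cleared 0 line(s) (total 0); column heights now [0 10 12 12], max=12

Answer: 0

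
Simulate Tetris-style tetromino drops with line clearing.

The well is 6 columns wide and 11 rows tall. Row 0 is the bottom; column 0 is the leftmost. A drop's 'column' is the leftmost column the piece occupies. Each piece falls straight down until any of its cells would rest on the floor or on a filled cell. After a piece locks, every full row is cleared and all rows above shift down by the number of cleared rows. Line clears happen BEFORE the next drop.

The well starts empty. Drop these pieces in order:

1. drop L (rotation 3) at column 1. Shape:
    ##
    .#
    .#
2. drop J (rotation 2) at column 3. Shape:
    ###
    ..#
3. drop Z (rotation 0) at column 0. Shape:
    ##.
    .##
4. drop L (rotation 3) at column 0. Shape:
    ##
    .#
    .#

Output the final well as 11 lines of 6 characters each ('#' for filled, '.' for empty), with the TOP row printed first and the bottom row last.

Drop 1: L rot3 at col 1 lands with bottom-row=0; cleared 0 line(s) (total 0); column heights now [0 3 3 0 0 0], max=3
Drop 2: J rot2 at col 3 lands with bottom-row=0; cleared 0 line(s) (total 0); column heights now [0 3 3 2 2 2], max=3
Drop 3: Z rot0 at col 0 lands with bottom-row=3; cleared 0 line(s) (total 0); column heights now [5 5 4 2 2 2], max=5
Drop 4: L rot3 at col 0 lands with bottom-row=5; cleared 0 line(s) (total 0); column heights now [8 8 4 2 2 2], max=8

Answer: ......
......
......
##....
.#....
.#....
##....
.##...
.##...
..####
..#..#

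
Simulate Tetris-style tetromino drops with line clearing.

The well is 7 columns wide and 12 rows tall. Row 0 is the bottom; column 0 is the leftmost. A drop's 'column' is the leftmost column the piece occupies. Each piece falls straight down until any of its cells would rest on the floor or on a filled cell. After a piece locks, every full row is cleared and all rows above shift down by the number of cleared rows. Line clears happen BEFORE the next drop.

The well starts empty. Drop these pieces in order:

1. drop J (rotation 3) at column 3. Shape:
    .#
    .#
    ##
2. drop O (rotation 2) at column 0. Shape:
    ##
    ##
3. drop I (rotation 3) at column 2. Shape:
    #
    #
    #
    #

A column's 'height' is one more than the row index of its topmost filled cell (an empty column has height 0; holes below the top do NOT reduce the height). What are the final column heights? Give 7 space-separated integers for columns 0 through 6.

Answer: 2 2 4 1 3 0 0

Derivation:
Drop 1: J rot3 at col 3 lands with bottom-row=0; cleared 0 line(s) (total 0); column heights now [0 0 0 1 3 0 0], max=3
Drop 2: O rot2 at col 0 lands with bottom-row=0; cleared 0 line(s) (total 0); column heights now [2 2 0 1 3 0 0], max=3
Drop 3: I rot3 at col 2 lands with bottom-row=0; cleared 0 line(s) (total 0); column heights now [2 2 4 1 3 0 0], max=4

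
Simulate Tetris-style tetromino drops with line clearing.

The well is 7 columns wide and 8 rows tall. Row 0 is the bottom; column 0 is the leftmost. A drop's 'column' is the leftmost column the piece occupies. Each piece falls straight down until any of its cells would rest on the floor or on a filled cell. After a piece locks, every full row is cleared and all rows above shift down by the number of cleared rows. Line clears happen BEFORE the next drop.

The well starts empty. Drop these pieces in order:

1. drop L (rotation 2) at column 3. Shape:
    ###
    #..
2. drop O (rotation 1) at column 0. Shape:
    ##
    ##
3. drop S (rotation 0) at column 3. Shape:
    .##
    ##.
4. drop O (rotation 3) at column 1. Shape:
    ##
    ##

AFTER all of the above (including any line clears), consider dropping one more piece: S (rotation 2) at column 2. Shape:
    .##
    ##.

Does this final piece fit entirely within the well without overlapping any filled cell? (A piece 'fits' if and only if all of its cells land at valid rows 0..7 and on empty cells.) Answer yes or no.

Answer: yes

Derivation:
Drop 1: L rot2 at col 3 lands with bottom-row=0; cleared 0 line(s) (total 0); column heights now [0 0 0 2 2 2 0], max=2
Drop 2: O rot1 at col 0 lands with bottom-row=0; cleared 0 line(s) (total 0); column heights now [2 2 0 2 2 2 0], max=2
Drop 3: S rot0 at col 3 lands with bottom-row=2; cleared 0 line(s) (total 0); column heights now [2 2 0 3 4 4 0], max=4
Drop 4: O rot3 at col 1 lands with bottom-row=2; cleared 0 line(s) (total 0); column heights now [2 4 4 3 4 4 0], max=4
Test piece S rot2 at col 2 (width 3): heights before test = [2 4 4 3 4 4 0]; fits = True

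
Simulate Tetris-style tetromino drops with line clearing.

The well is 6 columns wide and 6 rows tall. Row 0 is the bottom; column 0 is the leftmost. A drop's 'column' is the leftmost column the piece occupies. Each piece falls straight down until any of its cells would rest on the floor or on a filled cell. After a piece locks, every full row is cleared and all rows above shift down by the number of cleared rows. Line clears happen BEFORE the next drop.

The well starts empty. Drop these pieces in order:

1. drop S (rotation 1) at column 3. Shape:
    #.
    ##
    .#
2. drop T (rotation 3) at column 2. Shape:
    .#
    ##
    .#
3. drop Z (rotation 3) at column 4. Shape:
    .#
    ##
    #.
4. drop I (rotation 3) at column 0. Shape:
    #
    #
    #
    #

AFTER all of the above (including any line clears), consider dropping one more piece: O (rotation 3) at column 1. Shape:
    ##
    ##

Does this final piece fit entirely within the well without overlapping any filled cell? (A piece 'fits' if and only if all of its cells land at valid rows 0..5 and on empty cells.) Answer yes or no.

Drop 1: S rot1 at col 3 lands with bottom-row=0; cleared 0 line(s) (total 0); column heights now [0 0 0 3 2 0], max=3
Drop 2: T rot3 at col 2 lands with bottom-row=3; cleared 0 line(s) (total 0); column heights now [0 0 5 6 2 0], max=6
Drop 3: Z rot3 at col 4 lands with bottom-row=2; cleared 0 line(s) (total 0); column heights now [0 0 5 6 4 5], max=6
Drop 4: I rot3 at col 0 lands with bottom-row=0; cleared 0 line(s) (total 0); column heights now [4 0 5 6 4 5], max=6
Test piece O rot3 at col 1 (width 2): heights before test = [4 0 5 6 4 5]; fits = False

Answer: no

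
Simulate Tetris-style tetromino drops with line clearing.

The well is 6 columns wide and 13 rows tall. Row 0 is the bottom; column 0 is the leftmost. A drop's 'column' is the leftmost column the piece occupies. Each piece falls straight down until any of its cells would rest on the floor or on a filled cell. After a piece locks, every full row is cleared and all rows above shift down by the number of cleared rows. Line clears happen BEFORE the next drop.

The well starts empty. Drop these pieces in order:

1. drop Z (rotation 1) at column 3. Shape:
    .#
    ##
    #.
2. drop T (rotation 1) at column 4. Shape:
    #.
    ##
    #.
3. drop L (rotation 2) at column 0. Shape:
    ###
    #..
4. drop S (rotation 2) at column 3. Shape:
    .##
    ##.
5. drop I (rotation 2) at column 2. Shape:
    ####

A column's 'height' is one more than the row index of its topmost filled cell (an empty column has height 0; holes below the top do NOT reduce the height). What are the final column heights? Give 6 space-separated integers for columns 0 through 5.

Drop 1: Z rot1 at col 3 lands with bottom-row=0; cleared 0 line(s) (total 0); column heights now [0 0 0 2 3 0], max=3
Drop 2: T rot1 at col 4 lands with bottom-row=3; cleared 0 line(s) (total 0); column heights now [0 0 0 2 6 5], max=6
Drop 3: L rot2 at col 0 lands with bottom-row=0; cleared 0 line(s) (total 0); column heights now [2 2 2 2 6 5], max=6
Drop 4: S rot2 at col 3 lands with bottom-row=6; cleared 0 line(s) (total 0); column heights now [2 2 2 7 8 8], max=8
Drop 5: I rot2 at col 2 lands with bottom-row=8; cleared 0 line(s) (total 0); column heights now [2 2 9 9 9 9], max=9

Answer: 2 2 9 9 9 9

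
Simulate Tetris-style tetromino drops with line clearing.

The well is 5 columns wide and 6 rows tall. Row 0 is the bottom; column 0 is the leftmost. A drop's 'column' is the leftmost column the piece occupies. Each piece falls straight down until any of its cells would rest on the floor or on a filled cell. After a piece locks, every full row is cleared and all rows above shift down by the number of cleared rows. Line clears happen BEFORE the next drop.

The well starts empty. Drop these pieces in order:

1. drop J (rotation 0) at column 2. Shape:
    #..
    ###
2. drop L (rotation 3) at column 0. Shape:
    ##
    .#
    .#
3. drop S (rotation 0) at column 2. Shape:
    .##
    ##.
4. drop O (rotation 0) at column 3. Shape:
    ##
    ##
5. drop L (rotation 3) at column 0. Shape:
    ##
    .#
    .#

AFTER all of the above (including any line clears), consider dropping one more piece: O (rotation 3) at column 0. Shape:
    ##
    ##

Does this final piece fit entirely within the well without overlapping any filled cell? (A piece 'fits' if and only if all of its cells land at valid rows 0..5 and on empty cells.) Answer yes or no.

Answer: no

Derivation:
Drop 1: J rot0 at col 2 lands with bottom-row=0; cleared 0 line(s) (total 0); column heights now [0 0 2 1 1], max=2
Drop 2: L rot3 at col 0 lands with bottom-row=0; cleared 0 line(s) (total 0); column heights now [3 3 2 1 1], max=3
Drop 3: S rot0 at col 2 lands with bottom-row=2; cleared 0 line(s) (total 0); column heights now [3 3 3 4 4], max=4
Drop 4: O rot0 at col 3 lands with bottom-row=4; cleared 0 line(s) (total 0); column heights now [3 3 3 6 6], max=6
Drop 5: L rot3 at col 0 lands with bottom-row=3; cleared 0 line(s) (total 0); column heights now [6 6 3 6 6], max=6
Test piece O rot3 at col 0 (width 2): heights before test = [6 6 3 6 6]; fits = False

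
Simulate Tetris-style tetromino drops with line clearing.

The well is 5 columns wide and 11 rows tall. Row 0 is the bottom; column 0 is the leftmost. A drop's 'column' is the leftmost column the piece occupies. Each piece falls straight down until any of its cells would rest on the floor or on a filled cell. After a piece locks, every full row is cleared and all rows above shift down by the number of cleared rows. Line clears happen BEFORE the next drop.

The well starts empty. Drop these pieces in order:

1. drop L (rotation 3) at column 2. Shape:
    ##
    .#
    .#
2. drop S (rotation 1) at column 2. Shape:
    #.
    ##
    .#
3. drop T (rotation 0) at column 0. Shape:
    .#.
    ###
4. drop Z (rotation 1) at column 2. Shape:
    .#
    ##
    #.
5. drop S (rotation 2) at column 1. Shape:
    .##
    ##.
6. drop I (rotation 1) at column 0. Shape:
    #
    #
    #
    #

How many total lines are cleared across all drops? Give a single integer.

Answer: 0

Derivation:
Drop 1: L rot3 at col 2 lands with bottom-row=0; cleared 0 line(s) (total 0); column heights now [0 0 3 3 0], max=3
Drop 2: S rot1 at col 2 lands with bottom-row=3; cleared 0 line(s) (total 0); column heights now [0 0 6 5 0], max=6
Drop 3: T rot0 at col 0 lands with bottom-row=6; cleared 0 line(s) (total 0); column heights now [7 8 7 5 0], max=8
Drop 4: Z rot1 at col 2 lands with bottom-row=7; cleared 0 line(s) (total 0); column heights now [7 8 9 10 0], max=10
Drop 5: S rot2 at col 1 lands with bottom-row=9; cleared 0 line(s) (total 0); column heights now [7 10 11 11 0], max=11
Drop 6: I rot1 at col 0 lands with bottom-row=7; cleared 0 line(s) (total 0); column heights now [11 10 11 11 0], max=11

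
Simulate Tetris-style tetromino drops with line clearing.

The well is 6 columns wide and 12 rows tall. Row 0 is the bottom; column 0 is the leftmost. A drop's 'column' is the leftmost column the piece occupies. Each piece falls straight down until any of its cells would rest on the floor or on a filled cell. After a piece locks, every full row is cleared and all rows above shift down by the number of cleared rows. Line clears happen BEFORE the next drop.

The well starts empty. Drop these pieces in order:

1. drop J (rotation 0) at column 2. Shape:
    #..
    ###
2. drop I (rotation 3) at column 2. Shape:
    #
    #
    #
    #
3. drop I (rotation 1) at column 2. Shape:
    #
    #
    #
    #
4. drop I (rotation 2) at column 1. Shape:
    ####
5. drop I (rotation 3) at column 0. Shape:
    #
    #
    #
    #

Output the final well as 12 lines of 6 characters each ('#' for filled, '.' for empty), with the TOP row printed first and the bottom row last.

Answer: ......
.####.
..#...
..#...
..#...
..#...
..#...
..#...
#.#...
#.#...
#.#...
#.###.

Derivation:
Drop 1: J rot0 at col 2 lands with bottom-row=0; cleared 0 line(s) (total 0); column heights now [0 0 2 1 1 0], max=2
Drop 2: I rot3 at col 2 lands with bottom-row=2; cleared 0 line(s) (total 0); column heights now [0 0 6 1 1 0], max=6
Drop 3: I rot1 at col 2 lands with bottom-row=6; cleared 0 line(s) (total 0); column heights now [0 0 10 1 1 0], max=10
Drop 4: I rot2 at col 1 lands with bottom-row=10; cleared 0 line(s) (total 0); column heights now [0 11 11 11 11 0], max=11
Drop 5: I rot3 at col 0 lands with bottom-row=0; cleared 0 line(s) (total 0); column heights now [4 11 11 11 11 0], max=11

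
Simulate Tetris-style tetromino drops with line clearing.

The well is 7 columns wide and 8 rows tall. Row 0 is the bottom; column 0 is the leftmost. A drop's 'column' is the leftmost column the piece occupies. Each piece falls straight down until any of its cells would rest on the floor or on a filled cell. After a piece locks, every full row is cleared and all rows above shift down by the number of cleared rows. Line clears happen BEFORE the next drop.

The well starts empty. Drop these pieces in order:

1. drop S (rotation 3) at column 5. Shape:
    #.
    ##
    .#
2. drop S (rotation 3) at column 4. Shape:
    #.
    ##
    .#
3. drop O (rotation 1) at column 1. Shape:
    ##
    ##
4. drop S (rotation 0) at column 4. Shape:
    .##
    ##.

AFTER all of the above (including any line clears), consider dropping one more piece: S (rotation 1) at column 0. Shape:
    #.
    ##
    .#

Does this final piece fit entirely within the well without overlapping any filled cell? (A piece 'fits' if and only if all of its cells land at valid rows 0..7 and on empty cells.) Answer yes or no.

Answer: yes

Derivation:
Drop 1: S rot3 at col 5 lands with bottom-row=0; cleared 0 line(s) (total 0); column heights now [0 0 0 0 0 3 2], max=3
Drop 2: S rot3 at col 4 lands with bottom-row=3; cleared 0 line(s) (total 0); column heights now [0 0 0 0 6 5 2], max=6
Drop 3: O rot1 at col 1 lands with bottom-row=0; cleared 0 line(s) (total 0); column heights now [0 2 2 0 6 5 2], max=6
Drop 4: S rot0 at col 4 lands with bottom-row=6; cleared 0 line(s) (total 0); column heights now [0 2 2 0 7 8 8], max=8
Test piece S rot1 at col 0 (width 2): heights before test = [0 2 2 0 7 8 8]; fits = True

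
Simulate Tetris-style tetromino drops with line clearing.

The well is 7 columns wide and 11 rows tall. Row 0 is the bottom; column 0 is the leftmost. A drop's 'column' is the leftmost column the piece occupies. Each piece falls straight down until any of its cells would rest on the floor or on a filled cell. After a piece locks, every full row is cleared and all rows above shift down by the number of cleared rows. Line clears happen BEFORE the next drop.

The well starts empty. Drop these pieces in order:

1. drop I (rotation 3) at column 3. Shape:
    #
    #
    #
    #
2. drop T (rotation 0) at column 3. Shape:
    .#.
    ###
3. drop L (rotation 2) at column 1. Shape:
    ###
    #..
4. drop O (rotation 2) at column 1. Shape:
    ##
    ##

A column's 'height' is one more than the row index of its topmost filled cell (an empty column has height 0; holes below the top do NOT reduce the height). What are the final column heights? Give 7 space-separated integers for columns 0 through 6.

Drop 1: I rot3 at col 3 lands with bottom-row=0; cleared 0 line(s) (total 0); column heights now [0 0 0 4 0 0 0], max=4
Drop 2: T rot0 at col 3 lands with bottom-row=4; cleared 0 line(s) (total 0); column heights now [0 0 0 5 6 5 0], max=6
Drop 3: L rot2 at col 1 lands with bottom-row=4; cleared 0 line(s) (total 0); column heights now [0 6 6 6 6 5 0], max=6
Drop 4: O rot2 at col 1 lands with bottom-row=6; cleared 0 line(s) (total 0); column heights now [0 8 8 6 6 5 0], max=8

Answer: 0 8 8 6 6 5 0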